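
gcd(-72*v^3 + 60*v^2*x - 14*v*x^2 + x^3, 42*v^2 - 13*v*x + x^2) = -6*v + x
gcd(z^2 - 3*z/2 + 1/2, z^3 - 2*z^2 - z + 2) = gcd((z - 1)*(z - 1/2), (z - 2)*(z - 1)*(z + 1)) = z - 1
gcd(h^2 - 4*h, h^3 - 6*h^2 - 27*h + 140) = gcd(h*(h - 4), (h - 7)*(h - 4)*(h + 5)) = h - 4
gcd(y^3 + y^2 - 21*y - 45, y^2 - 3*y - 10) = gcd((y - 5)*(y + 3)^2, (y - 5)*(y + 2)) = y - 5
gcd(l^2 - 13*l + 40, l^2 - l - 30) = 1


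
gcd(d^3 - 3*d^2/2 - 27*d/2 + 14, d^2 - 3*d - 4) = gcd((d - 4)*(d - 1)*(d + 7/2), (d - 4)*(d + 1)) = d - 4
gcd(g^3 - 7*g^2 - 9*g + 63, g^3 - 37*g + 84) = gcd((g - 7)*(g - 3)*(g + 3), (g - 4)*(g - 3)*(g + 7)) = g - 3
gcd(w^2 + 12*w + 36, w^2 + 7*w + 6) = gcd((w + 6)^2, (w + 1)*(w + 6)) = w + 6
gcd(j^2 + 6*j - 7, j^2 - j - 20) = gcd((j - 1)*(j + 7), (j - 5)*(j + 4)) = 1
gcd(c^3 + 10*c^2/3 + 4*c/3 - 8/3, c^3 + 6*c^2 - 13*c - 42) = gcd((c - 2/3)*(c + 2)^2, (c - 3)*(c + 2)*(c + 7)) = c + 2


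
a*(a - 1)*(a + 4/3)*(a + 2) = a^4 + 7*a^3/3 - 2*a^2/3 - 8*a/3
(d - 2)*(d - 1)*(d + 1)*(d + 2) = d^4 - 5*d^2 + 4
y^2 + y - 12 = (y - 3)*(y + 4)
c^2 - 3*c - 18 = (c - 6)*(c + 3)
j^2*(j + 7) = j^3 + 7*j^2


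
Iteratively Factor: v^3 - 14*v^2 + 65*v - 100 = (v - 4)*(v^2 - 10*v + 25) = (v - 5)*(v - 4)*(v - 5)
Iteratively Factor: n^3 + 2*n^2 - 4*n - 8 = (n + 2)*(n^2 - 4) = (n + 2)^2*(n - 2)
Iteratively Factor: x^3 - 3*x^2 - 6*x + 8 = (x - 4)*(x^2 + x - 2) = (x - 4)*(x + 2)*(x - 1)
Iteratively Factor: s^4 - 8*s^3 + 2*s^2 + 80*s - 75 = (s - 5)*(s^3 - 3*s^2 - 13*s + 15) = (s - 5)^2*(s^2 + 2*s - 3) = (s - 5)^2*(s - 1)*(s + 3)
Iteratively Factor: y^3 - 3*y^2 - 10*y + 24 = (y + 3)*(y^2 - 6*y + 8) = (y - 4)*(y + 3)*(y - 2)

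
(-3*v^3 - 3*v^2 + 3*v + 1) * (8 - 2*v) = 6*v^4 - 18*v^3 - 30*v^2 + 22*v + 8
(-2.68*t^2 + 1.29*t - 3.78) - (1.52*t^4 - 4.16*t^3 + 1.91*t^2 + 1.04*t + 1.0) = -1.52*t^4 + 4.16*t^3 - 4.59*t^2 + 0.25*t - 4.78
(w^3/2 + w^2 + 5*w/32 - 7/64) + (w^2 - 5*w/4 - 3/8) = w^3/2 + 2*w^2 - 35*w/32 - 31/64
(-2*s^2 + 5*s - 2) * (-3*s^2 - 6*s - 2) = 6*s^4 - 3*s^3 - 20*s^2 + 2*s + 4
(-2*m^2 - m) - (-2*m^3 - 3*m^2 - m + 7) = 2*m^3 + m^2 - 7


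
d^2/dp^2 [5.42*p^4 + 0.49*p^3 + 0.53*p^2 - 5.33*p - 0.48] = 65.04*p^2 + 2.94*p + 1.06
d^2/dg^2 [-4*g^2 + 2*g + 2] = -8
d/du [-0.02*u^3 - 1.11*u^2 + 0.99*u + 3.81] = -0.06*u^2 - 2.22*u + 0.99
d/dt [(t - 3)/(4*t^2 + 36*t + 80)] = (t^2 + 9*t - (t - 3)*(2*t + 9) + 20)/(4*(t^2 + 9*t + 20)^2)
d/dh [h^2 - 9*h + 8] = 2*h - 9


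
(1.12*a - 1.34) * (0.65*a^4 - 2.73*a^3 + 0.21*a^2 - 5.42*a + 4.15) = 0.728*a^5 - 3.9286*a^4 + 3.8934*a^3 - 6.3518*a^2 + 11.9108*a - 5.561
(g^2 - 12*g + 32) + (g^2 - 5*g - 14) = 2*g^2 - 17*g + 18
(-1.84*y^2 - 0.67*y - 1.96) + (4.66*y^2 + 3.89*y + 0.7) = 2.82*y^2 + 3.22*y - 1.26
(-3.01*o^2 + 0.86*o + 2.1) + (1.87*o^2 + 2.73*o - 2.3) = -1.14*o^2 + 3.59*o - 0.2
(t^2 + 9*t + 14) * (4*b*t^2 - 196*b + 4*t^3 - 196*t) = 4*b*t^4 + 36*b*t^3 - 140*b*t^2 - 1764*b*t - 2744*b + 4*t^5 + 36*t^4 - 140*t^3 - 1764*t^2 - 2744*t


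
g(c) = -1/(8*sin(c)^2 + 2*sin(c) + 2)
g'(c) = -(-16*sin(c)*cos(c) - 2*cos(c))/(8*sin(c)^2 + 2*sin(c) + 2)^2 = (8*sin(c) + 1)*cos(c)/(2*(4*sin(c)^2 + sin(c) + 1)^2)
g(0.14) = -0.41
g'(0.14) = 0.71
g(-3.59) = -0.23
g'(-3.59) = -0.42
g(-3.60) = -0.22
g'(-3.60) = -0.41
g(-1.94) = -0.14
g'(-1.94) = 0.09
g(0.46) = -0.22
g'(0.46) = 0.41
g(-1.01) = -0.17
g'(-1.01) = -0.17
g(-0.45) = -0.38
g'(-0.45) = -0.64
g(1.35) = -0.09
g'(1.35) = 0.03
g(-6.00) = -0.31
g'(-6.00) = 0.61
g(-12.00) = -0.19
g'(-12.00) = 0.31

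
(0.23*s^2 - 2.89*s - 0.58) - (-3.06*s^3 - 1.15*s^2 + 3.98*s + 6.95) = 3.06*s^3 + 1.38*s^2 - 6.87*s - 7.53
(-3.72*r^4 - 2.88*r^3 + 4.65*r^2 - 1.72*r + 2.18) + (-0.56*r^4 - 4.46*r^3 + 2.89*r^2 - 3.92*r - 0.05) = -4.28*r^4 - 7.34*r^3 + 7.54*r^2 - 5.64*r + 2.13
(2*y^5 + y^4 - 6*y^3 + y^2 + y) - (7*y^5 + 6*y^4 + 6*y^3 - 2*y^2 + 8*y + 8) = -5*y^5 - 5*y^4 - 12*y^3 + 3*y^2 - 7*y - 8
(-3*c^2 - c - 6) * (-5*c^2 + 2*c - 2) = 15*c^4 - c^3 + 34*c^2 - 10*c + 12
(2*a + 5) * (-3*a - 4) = -6*a^2 - 23*a - 20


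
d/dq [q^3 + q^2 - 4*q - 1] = 3*q^2 + 2*q - 4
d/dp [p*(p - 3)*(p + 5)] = 3*p^2 + 4*p - 15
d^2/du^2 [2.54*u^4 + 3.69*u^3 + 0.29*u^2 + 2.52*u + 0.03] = 30.48*u^2 + 22.14*u + 0.58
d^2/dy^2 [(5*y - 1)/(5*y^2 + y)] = 2*(-75*y^2*(5*y + 1) + (5*y - 1)*(10*y + 1)^2)/(y^3*(5*y + 1)^3)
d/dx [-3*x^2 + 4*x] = 4 - 6*x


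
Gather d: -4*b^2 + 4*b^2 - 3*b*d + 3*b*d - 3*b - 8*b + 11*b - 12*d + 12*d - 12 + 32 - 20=0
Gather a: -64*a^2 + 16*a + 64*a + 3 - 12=-64*a^2 + 80*a - 9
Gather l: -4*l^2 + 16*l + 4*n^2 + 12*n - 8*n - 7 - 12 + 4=-4*l^2 + 16*l + 4*n^2 + 4*n - 15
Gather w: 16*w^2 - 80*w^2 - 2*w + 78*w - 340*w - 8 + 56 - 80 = -64*w^2 - 264*w - 32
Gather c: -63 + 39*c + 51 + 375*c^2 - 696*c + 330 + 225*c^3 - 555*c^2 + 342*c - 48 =225*c^3 - 180*c^2 - 315*c + 270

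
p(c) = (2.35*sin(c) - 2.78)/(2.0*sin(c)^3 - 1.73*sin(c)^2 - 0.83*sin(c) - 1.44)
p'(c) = (2.35*sin(c) - 2.78)*(-6.0*sin(c)^2*cos(c) + 3.46*sin(c)*cos(c) + 0.83*cos(c))/(2.0*sin(c)^3 - 1.73*sin(c)^2 - 0.83*sin(c) - 1.44)^2 + 2.35*cos(c)/(2.0*sin(c)^3 - 1.73*sin(c)^2 - 0.83*sin(c) - 1.44) = (-9.4*sin(c)^3 + 20.7455*sin(c)^2 - 9.6188*sin(c) - 5.6914)*cos(c)/(4.0*sin(c)^6 - 6.92*sin(c)^5 - 0.3271*sin(c)^4 - 2.8882*sin(c)^3 + 5.6713*sin(c)^2 + 2.3904*sin(c) + 2.0736)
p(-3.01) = 2.26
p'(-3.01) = 2.15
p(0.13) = 1.57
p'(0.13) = -2.65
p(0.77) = 0.52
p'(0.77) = -0.83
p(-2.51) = 2.12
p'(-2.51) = -1.91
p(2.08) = 0.34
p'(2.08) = 0.48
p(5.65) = 2.12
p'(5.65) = 1.92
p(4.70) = 1.18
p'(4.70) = -0.02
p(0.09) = 1.68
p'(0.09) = -2.73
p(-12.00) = 0.73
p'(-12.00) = -1.24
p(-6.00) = 1.20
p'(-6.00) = -2.15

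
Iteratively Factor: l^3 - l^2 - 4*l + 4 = (l + 2)*(l^2 - 3*l + 2) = (l - 2)*(l + 2)*(l - 1)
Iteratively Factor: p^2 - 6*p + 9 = (p - 3)*(p - 3)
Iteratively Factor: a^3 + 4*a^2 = (a)*(a^2 + 4*a) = a^2*(a + 4)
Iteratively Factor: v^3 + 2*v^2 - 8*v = (v + 4)*(v^2 - 2*v) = (v - 2)*(v + 4)*(v)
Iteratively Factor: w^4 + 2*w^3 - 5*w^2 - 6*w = (w + 1)*(w^3 + w^2 - 6*w) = (w - 2)*(w + 1)*(w^2 + 3*w) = (w - 2)*(w + 1)*(w + 3)*(w)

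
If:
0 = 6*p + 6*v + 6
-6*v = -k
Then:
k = 6*v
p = -v - 1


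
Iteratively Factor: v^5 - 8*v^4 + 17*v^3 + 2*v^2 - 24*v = (v - 3)*(v^4 - 5*v^3 + 2*v^2 + 8*v) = (v - 3)*(v + 1)*(v^3 - 6*v^2 + 8*v) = (v - 4)*(v - 3)*(v + 1)*(v^2 - 2*v) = v*(v - 4)*(v - 3)*(v + 1)*(v - 2)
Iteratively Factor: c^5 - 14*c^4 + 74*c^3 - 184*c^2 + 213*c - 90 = (c - 1)*(c^4 - 13*c^3 + 61*c^2 - 123*c + 90) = (c - 2)*(c - 1)*(c^3 - 11*c^2 + 39*c - 45) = (c - 5)*(c - 2)*(c - 1)*(c^2 - 6*c + 9) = (c - 5)*(c - 3)*(c - 2)*(c - 1)*(c - 3)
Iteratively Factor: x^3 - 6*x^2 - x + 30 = (x + 2)*(x^2 - 8*x + 15) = (x - 5)*(x + 2)*(x - 3)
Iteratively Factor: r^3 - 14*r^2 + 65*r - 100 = (r - 5)*(r^2 - 9*r + 20) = (r - 5)^2*(r - 4)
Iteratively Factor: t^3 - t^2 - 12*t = (t + 3)*(t^2 - 4*t) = t*(t + 3)*(t - 4)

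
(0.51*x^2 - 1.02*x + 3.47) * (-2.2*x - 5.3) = -1.122*x^3 - 0.459*x^2 - 2.228*x - 18.391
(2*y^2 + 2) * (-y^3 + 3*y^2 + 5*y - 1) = -2*y^5 + 6*y^4 + 8*y^3 + 4*y^2 + 10*y - 2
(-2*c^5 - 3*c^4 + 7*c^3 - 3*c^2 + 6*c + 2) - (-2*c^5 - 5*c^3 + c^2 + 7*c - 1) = -3*c^4 + 12*c^3 - 4*c^2 - c + 3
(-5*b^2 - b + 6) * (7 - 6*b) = 30*b^3 - 29*b^2 - 43*b + 42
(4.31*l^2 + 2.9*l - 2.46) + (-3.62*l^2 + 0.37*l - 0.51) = 0.69*l^2 + 3.27*l - 2.97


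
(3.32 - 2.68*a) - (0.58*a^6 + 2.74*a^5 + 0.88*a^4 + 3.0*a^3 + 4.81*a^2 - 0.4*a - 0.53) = -0.58*a^6 - 2.74*a^5 - 0.88*a^4 - 3.0*a^3 - 4.81*a^2 - 2.28*a + 3.85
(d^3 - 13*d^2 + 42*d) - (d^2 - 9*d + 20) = d^3 - 14*d^2 + 51*d - 20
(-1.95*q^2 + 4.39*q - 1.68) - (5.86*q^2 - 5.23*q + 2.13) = -7.81*q^2 + 9.62*q - 3.81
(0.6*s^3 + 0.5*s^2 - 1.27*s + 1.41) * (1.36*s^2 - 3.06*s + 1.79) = 0.816*s^5 - 1.156*s^4 - 2.1832*s^3 + 6.6988*s^2 - 6.5879*s + 2.5239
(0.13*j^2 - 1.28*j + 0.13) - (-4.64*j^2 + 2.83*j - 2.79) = 4.77*j^2 - 4.11*j + 2.92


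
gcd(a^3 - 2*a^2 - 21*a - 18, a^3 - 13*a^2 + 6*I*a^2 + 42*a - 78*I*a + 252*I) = a - 6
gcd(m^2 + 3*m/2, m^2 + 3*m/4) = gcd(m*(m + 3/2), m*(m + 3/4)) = m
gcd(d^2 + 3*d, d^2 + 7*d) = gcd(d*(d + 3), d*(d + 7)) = d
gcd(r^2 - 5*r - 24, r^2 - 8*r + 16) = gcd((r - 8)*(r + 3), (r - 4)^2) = 1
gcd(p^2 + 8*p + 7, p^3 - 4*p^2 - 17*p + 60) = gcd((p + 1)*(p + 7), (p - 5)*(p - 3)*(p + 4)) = 1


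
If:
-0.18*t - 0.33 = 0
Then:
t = -1.83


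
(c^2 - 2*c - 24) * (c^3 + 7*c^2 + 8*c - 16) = c^5 + 5*c^4 - 30*c^3 - 200*c^2 - 160*c + 384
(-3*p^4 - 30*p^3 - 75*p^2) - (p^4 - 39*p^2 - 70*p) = -4*p^4 - 30*p^3 - 36*p^2 + 70*p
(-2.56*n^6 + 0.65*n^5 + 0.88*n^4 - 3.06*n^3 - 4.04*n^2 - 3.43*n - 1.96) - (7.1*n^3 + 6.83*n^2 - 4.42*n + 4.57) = -2.56*n^6 + 0.65*n^5 + 0.88*n^4 - 10.16*n^3 - 10.87*n^2 + 0.99*n - 6.53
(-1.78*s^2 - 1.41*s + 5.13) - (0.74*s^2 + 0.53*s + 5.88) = -2.52*s^2 - 1.94*s - 0.75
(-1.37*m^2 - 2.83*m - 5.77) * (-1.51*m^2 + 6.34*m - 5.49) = 2.0687*m^4 - 4.4125*m^3 - 1.7082*m^2 - 21.0451*m + 31.6773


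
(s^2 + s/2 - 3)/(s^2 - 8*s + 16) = (s^2 + s/2 - 3)/(s^2 - 8*s + 16)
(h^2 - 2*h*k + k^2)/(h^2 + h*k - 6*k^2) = (h^2 - 2*h*k + k^2)/(h^2 + h*k - 6*k^2)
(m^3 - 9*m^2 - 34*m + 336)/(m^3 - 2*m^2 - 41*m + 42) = (m - 8)/(m - 1)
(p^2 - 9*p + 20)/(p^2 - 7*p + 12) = (p - 5)/(p - 3)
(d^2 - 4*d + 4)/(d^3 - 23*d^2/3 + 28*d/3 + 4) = 3*(d - 2)/(3*d^2 - 17*d - 6)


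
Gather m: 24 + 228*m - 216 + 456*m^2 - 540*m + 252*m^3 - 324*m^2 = 252*m^3 + 132*m^2 - 312*m - 192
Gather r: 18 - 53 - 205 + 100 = -140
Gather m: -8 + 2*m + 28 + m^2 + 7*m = m^2 + 9*m + 20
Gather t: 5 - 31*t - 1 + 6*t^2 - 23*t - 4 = 6*t^2 - 54*t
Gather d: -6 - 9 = -15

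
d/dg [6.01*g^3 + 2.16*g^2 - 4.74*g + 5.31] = 18.03*g^2 + 4.32*g - 4.74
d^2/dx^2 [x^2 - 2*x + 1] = 2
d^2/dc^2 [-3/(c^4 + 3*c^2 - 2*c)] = 6*(3*c*(2*c^2 + 1)*(c^3 + 3*c - 2) - 4*(2*c^3 + 3*c - 1)^2)/(c^3*(c^3 + 3*c - 2)^3)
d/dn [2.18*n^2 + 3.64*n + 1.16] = 4.36*n + 3.64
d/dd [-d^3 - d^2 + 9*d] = -3*d^2 - 2*d + 9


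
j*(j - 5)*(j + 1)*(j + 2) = j^4 - 2*j^3 - 13*j^2 - 10*j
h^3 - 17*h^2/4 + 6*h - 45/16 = (h - 3/2)^2*(h - 5/4)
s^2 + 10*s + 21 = (s + 3)*(s + 7)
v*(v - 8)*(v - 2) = v^3 - 10*v^2 + 16*v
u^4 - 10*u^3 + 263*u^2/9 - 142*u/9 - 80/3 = (u - 5)*(u - 3)*(u - 8/3)*(u + 2/3)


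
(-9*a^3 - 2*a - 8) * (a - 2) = -9*a^4 + 18*a^3 - 2*a^2 - 4*a + 16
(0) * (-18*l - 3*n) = 0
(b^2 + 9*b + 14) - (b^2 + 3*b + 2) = 6*b + 12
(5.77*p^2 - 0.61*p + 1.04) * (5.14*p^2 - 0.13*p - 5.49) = 29.6578*p^4 - 3.8855*p^3 - 26.2524*p^2 + 3.2137*p - 5.7096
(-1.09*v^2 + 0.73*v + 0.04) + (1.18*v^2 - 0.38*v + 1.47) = 0.0899999999999999*v^2 + 0.35*v + 1.51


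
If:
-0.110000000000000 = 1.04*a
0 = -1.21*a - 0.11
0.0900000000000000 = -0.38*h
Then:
No Solution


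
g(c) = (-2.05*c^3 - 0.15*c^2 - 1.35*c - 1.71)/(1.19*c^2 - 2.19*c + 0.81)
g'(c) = (2.19 - 2.38*c)*(-2.05*c^3 - 0.15*c^2 - 1.35*c - 1.71)/(1.19*c^2 - 2.19*c + 0.81)^2 + (-6.15*c^2 - 0.3*c - 1.35)/(1.19*c^2 - 2.19*c + 0.81) = (-2.4395*c^4 + 8.979*c^3 - 3.0465*c^2 + 3.8268*c - 4.8384)/(1.4161*c^4 - 5.2122*c^3 + 6.7239*c^2 - 3.5478*c + 0.6561)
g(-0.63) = -0.15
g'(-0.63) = -1.56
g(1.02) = 29.18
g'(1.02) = 80.69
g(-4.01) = 4.65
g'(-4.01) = -1.55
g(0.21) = -5.02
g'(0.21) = -25.24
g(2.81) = -12.87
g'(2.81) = 1.77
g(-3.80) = 4.32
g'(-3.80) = -1.54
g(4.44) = -13.07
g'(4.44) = -0.99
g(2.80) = -12.89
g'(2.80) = 1.82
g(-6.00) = 7.81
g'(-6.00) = -1.62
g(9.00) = -19.62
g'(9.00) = -1.61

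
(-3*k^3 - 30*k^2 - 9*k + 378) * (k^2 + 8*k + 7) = -3*k^5 - 54*k^4 - 270*k^3 + 96*k^2 + 2961*k + 2646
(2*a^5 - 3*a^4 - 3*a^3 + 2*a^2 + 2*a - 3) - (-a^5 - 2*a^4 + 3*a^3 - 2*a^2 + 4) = 3*a^5 - a^4 - 6*a^3 + 4*a^2 + 2*a - 7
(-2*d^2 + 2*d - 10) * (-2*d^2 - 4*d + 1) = 4*d^4 + 4*d^3 + 10*d^2 + 42*d - 10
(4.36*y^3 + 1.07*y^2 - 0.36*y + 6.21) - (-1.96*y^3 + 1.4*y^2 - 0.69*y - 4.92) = 6.32*y^3 - 0.33*y^2 + 0.33*y + 11.13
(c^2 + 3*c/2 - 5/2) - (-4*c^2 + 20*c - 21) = 5*c^2 - 37*c/2 + 37/2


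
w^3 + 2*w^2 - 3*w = w*(w - 1)*(w + 3)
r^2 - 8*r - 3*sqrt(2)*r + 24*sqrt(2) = (r - 8)*(r - 3*sqrt(2))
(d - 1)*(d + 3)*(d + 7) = d^3 + 9*d^2 + 11*d - 21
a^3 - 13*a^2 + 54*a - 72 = (a - 6)*(a - 4)*(a - 3)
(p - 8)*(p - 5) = p^2 - 13*p + 40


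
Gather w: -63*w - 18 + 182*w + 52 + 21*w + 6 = 140*w + 40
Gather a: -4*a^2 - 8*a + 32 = -4*a^2 - 8*a + 32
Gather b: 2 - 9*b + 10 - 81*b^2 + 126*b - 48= -81*b^2 + 117*b - 36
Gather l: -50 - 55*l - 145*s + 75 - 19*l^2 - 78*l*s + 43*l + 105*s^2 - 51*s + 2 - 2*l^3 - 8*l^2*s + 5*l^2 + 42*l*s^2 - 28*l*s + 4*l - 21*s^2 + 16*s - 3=-2*l^3 + l^2*(-8*s - 14) + l*(42*s^2 - 106*s - 8) + 84*s^2 - 180*s + 24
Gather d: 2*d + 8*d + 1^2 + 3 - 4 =10*d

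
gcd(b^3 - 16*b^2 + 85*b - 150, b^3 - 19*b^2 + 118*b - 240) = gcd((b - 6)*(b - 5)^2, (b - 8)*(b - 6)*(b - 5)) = b^2 - 11*b + 30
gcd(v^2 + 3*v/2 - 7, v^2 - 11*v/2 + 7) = v - 2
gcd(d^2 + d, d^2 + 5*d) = d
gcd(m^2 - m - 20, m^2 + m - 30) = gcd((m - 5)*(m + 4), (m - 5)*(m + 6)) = m - 5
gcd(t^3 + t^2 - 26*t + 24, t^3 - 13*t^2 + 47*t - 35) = t - 1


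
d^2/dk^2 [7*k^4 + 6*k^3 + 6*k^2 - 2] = 84*k^2 + 36*k + 12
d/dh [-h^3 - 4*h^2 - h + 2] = -3*h^2 - 8*h - 1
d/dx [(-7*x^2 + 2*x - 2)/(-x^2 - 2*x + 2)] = 16*x*(x - 2)/(x^4 + 4*x^3 - 8*x + 4)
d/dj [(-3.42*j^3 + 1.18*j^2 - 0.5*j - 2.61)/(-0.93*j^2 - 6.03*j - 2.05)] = (3.1806*j^4 + 41.2452*j^3 + 13.4526*j^2 - 9.6926*j - 14.7133)/(0.8649*j^4 + 11.2158*j^3 + 40.1739*j^2 + 24.723*j + 4.2025)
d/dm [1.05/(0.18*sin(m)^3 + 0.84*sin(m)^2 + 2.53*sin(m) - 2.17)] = (-1.764*sin(m) + 0.2835*cos(2*m) - 2.94)*cos(m)/(0.18*sin(m)^3 + 0.84*sin(m)^2 + 2.53*sin(m) - 2.17)^2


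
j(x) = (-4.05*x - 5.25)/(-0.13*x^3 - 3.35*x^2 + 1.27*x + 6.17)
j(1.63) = 9.69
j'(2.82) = -0.68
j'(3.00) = -0.52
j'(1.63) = -81.30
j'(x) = (-4.05*x - 5.25)*(0.39*x^2 + 6.7*x - 1.27)/(-0.13*x^3 - 3.35*x^2 + 1.27*x + 6.17)^2 - 4.05/(-0.13*x^3 - 3.35*x^2 + 1.27*x + 6.17)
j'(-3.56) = -0.04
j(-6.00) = -0.20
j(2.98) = 0.75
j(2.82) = 0.84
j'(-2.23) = -0.04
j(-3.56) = -0.26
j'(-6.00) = -0.02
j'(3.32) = -0.35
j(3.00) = 0.73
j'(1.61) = -117.15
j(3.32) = 0.60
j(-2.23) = -0.32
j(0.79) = -1.68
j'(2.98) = -0.54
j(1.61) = 11.64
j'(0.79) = -2.24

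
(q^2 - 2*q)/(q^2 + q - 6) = q/(q + 3)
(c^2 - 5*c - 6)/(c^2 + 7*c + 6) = (c - 6)/(c + 6)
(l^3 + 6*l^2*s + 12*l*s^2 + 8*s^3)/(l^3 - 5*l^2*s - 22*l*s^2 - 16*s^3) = (-l^2 - 4*l*s - 4*s^2)/(-l^2 + 7*l*s + 8*s^2)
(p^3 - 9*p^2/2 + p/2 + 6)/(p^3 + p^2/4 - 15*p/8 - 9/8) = 4*(p - 4)/(4*p + 3)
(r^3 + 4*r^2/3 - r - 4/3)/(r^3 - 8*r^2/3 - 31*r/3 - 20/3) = (r - 1)/(r - 5)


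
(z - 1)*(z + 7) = z^2 + 6*z - 7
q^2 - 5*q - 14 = (q - 7)*(q + 2)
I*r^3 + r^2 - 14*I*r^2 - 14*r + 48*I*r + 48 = (r - 8)*(r - 6)*(I*r + 1)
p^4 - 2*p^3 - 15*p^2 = p^2*(p - 5)*(p + 3)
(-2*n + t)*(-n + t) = 2*n^2 - 3*n*t + t^2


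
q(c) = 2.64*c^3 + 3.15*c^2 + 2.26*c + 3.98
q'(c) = 7.92*c^2 + 6.3*c + 2.26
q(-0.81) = 2.81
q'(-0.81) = 2.35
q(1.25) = 16.88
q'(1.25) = 22.51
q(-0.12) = 3.75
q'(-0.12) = 1.62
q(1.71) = 30.26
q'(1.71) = 36.19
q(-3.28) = -62.70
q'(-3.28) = 66.80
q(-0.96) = 2.38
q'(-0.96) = 3.51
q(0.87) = 10.07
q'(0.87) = 13.74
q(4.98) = 419.41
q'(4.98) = 230.05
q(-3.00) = -45.73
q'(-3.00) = 54.64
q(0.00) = 3.98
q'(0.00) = 2.26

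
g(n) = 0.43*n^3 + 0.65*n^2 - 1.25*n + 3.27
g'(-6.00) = 37.39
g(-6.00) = -58.71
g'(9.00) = 114.94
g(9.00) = 358.14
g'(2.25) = 8.21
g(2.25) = 8.65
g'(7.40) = 79.01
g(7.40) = 203.86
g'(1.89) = 5.82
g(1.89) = 6.13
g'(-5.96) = 36.82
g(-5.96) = -57.23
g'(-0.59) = -1.57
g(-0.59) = 4.15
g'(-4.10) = 15.10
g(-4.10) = -10.31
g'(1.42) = 3.20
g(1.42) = 4.04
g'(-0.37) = -1.55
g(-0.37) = 3.80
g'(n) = 1.29*n^2 + 1.3*n - 1.25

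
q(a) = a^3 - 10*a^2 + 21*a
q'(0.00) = 21.00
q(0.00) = 0.00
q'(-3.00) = 108.00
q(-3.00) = -180.00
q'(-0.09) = 22.82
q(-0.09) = -1.97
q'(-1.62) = 61.27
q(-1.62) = -64.52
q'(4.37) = -9.11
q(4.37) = -15.75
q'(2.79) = -11.45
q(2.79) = 2.47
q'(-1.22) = 49.87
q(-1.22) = -42.32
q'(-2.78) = 99.79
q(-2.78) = -157.15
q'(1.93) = -6.43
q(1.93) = 10.47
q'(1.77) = -5.00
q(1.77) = 11.39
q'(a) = 3*a^2 - 20*a + 21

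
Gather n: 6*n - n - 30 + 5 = 5*n - 25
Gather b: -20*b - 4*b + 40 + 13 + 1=54 - 24*b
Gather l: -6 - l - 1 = -l - 7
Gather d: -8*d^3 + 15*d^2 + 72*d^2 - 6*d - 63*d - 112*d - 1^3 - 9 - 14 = -8*d^3 + 87*d^2 - 181*d - 24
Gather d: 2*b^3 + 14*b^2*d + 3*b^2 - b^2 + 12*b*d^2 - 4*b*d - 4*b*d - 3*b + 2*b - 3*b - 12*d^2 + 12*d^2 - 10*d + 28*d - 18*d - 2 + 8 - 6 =2*b^3 + 2*b^2 + 12*b*d^2 - 4*b + d*(14*b^2 - 8*b)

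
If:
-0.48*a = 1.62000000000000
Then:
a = -3.38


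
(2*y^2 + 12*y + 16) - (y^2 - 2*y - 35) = y^2 + 14*y + 51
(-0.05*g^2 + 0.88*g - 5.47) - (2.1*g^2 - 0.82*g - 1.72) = -2.15*g^2 + 1.7*g - 3.75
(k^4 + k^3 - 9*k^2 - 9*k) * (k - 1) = k^5 - 10*k^3 + 9*k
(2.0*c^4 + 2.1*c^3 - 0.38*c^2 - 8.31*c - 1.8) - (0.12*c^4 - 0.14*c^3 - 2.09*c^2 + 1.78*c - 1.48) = 1.88*c^4 + 2.24*c^3 + 1.71*c^2 - 10.09*c - 0.32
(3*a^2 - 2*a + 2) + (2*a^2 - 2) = 5*a^2 - 2*a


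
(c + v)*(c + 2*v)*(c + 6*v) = c^3 + 9*c^2*v + 20*c*v^2 + 12*v^3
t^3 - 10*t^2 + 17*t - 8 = (t - 8)*(t - 1)^2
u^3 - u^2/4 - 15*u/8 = u*(u - 3/2)*(u + 5/4)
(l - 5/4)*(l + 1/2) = l^2 - 3*l/4 - 5/8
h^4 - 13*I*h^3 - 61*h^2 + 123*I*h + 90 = (h - 5*I)*(h - 3*I)^2*(h - 2*I)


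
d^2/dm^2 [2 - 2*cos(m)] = 2*cos(m)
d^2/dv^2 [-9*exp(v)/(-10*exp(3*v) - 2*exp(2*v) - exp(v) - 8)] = 9*(2*(30*exp(2*v) + 4*exp(v) + 1)^2*exp(2*v) - (150*exp(2*v) + 16*exp(v) + 3)*(10*exp(3*v) + 2*exp(2*v) + exp(v) + 8)*exp(v) + (10*exp(3*v) + 2*exp(2*v) + exp(v) + 8)^2)*exp(v)/(10*exp(3*v) + 2*exp(2*v) + exp(v) + 8)^3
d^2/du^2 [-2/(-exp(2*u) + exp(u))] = -(2*(exp(u) - 1)*(4*exp(u) - 1) - 4*(2*exp(u) - 1)^2)*exp(-u)/(exp(u) - 1)^3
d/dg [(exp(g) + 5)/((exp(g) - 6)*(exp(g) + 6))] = (-exp(2*g) - 10*exp(g) - 36)*exp(g)/(exp(4*g) - 72*exp(2*g) + 1296)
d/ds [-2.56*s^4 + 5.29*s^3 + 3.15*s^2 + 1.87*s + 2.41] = -10.24*s^3 + 15.87*s^2 + 6.3*s + 1.87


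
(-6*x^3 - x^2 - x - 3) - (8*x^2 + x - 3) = -6*x^3 - 9*x^2 - 2*x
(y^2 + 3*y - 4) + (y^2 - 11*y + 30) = 2*y^2 - 8*y + 26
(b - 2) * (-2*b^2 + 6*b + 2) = -2*b^3 + 10*b^2 - 10*b - 4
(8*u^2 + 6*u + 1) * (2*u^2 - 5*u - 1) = 16*u^4 - 28*u^3 - 36*u^2 - 11*u - 1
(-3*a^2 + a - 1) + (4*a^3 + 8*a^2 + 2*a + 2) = 4*a^3 + 5*a^2 + 3*a + 1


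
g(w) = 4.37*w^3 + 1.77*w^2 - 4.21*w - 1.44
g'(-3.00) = 103.16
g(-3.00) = -90.87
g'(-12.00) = 1841.15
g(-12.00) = -7247.40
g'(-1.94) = 38.26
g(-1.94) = -18.52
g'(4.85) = 321.34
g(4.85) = 518.32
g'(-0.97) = 4.69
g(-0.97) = 0.32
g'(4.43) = 268.75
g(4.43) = 394.57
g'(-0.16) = -4.44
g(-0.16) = -0.74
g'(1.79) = 44.13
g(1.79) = 21.76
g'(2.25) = 70.12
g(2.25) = 47.83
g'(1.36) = 24.85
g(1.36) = 7.10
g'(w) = 13.11*w^2 + 3.54*w - 4.21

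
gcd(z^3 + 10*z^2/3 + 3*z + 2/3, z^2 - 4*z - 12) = z + 2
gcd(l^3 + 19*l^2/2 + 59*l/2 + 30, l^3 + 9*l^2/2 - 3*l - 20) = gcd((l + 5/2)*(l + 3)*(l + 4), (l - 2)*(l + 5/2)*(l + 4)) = l^2 + 13*l/2 + 10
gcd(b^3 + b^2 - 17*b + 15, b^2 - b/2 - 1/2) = b - 1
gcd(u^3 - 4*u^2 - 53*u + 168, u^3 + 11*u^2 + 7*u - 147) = u^2 + 4*u - 21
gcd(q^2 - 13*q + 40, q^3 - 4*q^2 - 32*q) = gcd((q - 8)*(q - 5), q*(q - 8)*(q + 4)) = q - 8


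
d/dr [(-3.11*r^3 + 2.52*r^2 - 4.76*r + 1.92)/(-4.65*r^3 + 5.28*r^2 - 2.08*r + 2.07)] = (-4.70280000000001*r^4 - 31.3304*r^3 + 27.3621*r^2 - 9.8424*r - 5.8596)/(21.6225*r^6 - 49.104*r^5 + 47.2224*r^4 - 41.2158*r^3 + 26.1856*r^2 - 8.6112*r + 4.2849)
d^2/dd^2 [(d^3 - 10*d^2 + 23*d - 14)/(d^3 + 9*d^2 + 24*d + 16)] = 2*(-19*d^4 + 149*d^3 + 273*d^2 - 553*d - 1090)/(d^7 + 19*d^6 + 147*d^5 + 593*d^4 + 1328*d^3 + 1632*d^2 + 1024*d + 256)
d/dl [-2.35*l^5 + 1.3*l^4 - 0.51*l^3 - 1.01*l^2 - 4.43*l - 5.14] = -11.75*l^4 + 5.2*l^3 - 1.53*l^2 - 2.02*l - 4.43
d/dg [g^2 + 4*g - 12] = 2*g + 4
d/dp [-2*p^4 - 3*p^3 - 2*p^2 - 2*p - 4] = -8*p^3 - 9*p^2 - 4*p - 2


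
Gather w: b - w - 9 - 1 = b - w - 10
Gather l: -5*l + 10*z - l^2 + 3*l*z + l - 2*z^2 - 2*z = -l^2 + l*(3*z - 4) - 2*z^2 + 8*z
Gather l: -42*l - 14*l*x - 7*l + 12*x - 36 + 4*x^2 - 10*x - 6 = l*(-14*x - 49) + 4*x^2 + 2*x - 42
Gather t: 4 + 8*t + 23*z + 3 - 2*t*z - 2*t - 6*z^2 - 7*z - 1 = t*(6 - 2*z) - 6*z^2 + 16*z + 6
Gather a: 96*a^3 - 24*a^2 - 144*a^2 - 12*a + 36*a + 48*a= 96*a^3 - 168*a^2 + 72*a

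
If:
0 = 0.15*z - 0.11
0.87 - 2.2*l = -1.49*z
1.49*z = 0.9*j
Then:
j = 1.21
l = 0.89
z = 0.73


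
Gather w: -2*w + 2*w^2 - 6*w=2*w^2 - 8*w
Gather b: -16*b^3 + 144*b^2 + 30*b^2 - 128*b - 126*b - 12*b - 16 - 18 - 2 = -16*b^3 + 174*b^2 - 266*b - 36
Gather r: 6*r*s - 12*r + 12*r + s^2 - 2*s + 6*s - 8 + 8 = 6*r*s + s^2 + 4*s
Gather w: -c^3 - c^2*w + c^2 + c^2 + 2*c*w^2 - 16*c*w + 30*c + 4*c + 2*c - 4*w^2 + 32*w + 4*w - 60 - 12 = -c^3 + 2*c^2 + 36*c + w^2*(2*c - 4) + w*(-c^2 - 16*c + 36) - 72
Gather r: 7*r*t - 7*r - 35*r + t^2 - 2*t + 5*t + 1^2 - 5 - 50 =r*(7*t - 42) + t^2 + 3*t - 54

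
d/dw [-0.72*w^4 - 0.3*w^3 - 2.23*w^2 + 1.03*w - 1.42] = -2.88*w^3 - 0.9*w^2 - 4.46*w + 1.03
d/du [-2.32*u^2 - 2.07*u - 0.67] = -4.64*u - 2.07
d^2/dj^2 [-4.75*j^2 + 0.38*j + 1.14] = -9.50000000000000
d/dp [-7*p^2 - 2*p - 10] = -14*p - 2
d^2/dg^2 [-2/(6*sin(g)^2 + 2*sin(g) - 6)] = (36*sin(g)^4 + 9*sin(g)^3 - 17*sin(g)^2 - 15*sin(g) - 20)/(sin(g) - 3*cos(g)^2)^3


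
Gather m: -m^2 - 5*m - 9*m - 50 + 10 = -m^2 - 14*m - 40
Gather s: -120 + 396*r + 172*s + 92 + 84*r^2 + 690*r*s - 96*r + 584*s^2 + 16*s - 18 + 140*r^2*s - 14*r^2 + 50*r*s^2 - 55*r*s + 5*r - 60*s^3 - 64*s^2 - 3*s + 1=70*r^2 + 305*r - 60*s^3 + s^2*(50*r + 520) + s*(140*r^2 + 635*r + 185) - 45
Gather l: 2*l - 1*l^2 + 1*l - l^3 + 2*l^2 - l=-l^3 + l^2 + 2*l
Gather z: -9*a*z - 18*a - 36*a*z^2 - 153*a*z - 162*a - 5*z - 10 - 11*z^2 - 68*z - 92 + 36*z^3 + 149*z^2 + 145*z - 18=-180*a + 36*z^3 + z^2*(138 - 36*a) + z*(72 - 162*a) - 120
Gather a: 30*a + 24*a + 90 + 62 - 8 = 54*a + 144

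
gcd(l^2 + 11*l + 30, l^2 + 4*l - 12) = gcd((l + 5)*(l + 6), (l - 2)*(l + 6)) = l + 6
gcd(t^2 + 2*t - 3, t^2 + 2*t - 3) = t^2 + 2*t - 3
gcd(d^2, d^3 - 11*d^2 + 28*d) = d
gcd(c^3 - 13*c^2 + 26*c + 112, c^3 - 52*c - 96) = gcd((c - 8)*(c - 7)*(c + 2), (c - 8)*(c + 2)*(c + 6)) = c^2 - 6*c - 16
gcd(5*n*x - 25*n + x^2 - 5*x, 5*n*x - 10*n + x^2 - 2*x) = 5*n + x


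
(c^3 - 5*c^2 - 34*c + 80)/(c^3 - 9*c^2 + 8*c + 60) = (c^3 - 5*c^2 - 34*c + 80)/(c^3 - 9*c^2 + 8*c + 60)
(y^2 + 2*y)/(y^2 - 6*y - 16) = y/(y - 8)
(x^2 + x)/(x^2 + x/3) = 3*(x + 1)/(3*x + 1)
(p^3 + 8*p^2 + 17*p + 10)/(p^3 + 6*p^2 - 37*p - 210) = (p^2 + 3*p + 2)/(p^2 + p - 42)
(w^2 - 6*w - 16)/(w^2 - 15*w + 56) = (w + 2)/(w - 7)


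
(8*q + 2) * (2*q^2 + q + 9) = 16*q^3 + 12*q^2 + 74*q + 18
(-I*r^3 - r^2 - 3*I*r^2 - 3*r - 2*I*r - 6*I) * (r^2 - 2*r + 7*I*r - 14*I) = -I*r^5 + 6*r^4 - I*r^4 + 6*r^3 - 3*I*r^3 - 22*r^2 - 9*I*r^2 + 14*r + 54*I*r - 84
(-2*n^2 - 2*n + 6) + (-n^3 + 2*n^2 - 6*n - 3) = -n^3 - 8*n + 3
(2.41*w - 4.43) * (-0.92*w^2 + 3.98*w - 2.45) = -2.2172*w^3 + 13.6674*w^2 - 23.5359*w + 10.8535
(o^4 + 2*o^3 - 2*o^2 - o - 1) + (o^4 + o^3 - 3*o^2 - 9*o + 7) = 2*o^4 + 3*o^3 - 5*o^2 - 10*o + 6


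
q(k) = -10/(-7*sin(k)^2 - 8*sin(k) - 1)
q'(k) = -10*(14*sin(k)*cos(k) + 8*cos(k))/(-7*sin(k)^2 - 8*sin(k) - 1)^2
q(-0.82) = -9.03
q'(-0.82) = 12.44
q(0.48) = 1.62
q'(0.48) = -3.35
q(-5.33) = 0.82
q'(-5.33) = -0.76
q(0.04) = 7.51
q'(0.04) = -48.27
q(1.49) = 0.63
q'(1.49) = -0.07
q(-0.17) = -65.32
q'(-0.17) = -2367.90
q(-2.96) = -46.20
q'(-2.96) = 1148.53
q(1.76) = 0.64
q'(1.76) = 0.17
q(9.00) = 1.82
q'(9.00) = 4.17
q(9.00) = 1.82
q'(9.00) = 4.17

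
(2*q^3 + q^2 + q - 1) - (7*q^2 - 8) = 2*q^3 - 6*q^2 + q + 7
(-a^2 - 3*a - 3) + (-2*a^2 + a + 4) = -3*a^2 - 2*a + 1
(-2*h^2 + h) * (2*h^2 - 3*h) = -4*h^4 + 8*h^3 - 3*h^2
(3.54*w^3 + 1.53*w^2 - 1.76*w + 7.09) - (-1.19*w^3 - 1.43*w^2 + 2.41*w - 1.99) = 4.73*w^3 + 2.96*w^2 - 4.17*w + 9.08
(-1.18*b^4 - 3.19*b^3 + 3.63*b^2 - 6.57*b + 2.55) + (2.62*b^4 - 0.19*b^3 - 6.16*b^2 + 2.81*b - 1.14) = 1.44*b^4 - 3.38*b^3 - 2.53*b^2 - 3.76*b + 1.41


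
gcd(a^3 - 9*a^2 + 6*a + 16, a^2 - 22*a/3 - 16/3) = a - 8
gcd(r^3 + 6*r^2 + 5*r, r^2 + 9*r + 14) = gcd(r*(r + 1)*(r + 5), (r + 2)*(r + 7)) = 1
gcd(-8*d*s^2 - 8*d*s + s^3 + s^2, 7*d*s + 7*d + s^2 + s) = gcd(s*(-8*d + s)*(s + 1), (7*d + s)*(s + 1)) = s + 1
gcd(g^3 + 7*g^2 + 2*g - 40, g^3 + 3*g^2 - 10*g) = g^2 + 3*g - 10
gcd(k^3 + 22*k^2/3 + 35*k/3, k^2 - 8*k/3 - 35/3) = k + 7/3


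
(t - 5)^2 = t^2 - 10*t + 25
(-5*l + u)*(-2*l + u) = 10*l^2 - 7*l*u + u^2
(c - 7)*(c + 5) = c^2 - 2*c - 35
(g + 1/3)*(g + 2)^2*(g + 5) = g^4 + 28*g^3/3 + 27*g^2 + 28*g + 20/3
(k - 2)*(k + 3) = k^2 + k - 6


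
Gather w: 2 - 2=0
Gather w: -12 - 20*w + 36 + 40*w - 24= 20*w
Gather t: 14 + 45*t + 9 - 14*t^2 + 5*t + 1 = -14*t^2 + 50*t + 24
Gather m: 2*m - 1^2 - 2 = 2*m - 3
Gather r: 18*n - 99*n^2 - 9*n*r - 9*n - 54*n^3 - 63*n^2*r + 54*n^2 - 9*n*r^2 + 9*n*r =-54*n^3 - 63*n^2*r - 45*n^2 - 9*n*r^2 + 9*n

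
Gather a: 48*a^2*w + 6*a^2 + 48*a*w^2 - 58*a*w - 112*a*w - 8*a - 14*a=a^2*(48*w + 6) + a*(48*w^2 - 170*w - 22)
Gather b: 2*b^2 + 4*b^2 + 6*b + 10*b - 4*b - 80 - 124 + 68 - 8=6*b^2 + 12*b - 144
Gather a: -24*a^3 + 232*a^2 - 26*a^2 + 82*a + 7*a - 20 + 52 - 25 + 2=-24*a^3 + 206*a^2 + 89*a + 9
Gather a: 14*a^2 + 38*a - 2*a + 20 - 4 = 14*a^2 + 36*a + 16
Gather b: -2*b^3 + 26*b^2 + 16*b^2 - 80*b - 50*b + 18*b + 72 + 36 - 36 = -2*b^3 + 42*b^2 - 112*b + 72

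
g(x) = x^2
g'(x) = 2*x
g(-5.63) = 31.70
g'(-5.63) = -11.26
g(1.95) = 3.80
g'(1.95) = 3.90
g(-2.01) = 4.04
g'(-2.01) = -4.02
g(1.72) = 2.96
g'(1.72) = 3.44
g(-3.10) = 9.61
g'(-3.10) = -6.20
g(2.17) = 4.71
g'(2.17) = 4.34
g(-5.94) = 35.28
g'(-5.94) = -11.88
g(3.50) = 12.25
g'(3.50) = 7.00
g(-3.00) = 9.00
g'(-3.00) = -6.00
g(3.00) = 9.00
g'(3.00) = 6.00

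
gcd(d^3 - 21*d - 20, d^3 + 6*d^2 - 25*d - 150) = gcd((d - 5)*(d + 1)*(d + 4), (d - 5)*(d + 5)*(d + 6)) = d - 5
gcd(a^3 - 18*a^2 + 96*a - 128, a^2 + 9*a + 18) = 1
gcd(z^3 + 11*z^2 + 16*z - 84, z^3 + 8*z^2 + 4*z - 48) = z^2 + 4*z - 12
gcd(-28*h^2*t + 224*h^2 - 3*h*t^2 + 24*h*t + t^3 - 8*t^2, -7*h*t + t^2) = -7*h + t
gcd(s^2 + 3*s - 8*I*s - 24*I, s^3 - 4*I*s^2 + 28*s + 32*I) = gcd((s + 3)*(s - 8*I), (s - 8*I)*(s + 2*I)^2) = s - 8*I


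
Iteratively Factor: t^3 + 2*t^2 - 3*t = (t - 1)*(t^2 + 3*t) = (t - 1)*(t + 3)*(t)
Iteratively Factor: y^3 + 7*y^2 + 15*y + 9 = (y + 3)*(y^2 + 4*y + 3) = (y + 3)^2*(y + 1)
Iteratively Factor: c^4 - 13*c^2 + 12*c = (c + 4)*(c^3 - 4*c^2 + 3*c) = (c - 1)*(c + 4)*(c^2 - 3*c) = c*(c - 1)*(c + 4)*(c - 3)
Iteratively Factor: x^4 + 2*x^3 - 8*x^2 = (x)*(x^3 + 2*x^2 - 8*x) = x*(x + 4)*(x^2 - 2*x) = x^2*(x + 4)*(x - 2)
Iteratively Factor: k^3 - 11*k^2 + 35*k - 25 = (k - 1)*(k^2 - 10*k + 25) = (k - 5)*(k - 1)*(k - 5)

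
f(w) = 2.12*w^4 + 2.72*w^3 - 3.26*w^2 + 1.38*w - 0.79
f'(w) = 8.48*w^3 + 8.16*w^2 - 6.52*w + 1.38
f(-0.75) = -4.14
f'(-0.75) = 7.28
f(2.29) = 76.24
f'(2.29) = 131.08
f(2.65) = 135.14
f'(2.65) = 199.22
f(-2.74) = 34.49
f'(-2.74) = -93.93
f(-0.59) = -3.04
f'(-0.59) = 6.33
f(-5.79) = 1736.56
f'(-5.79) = -1333.32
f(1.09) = 3.36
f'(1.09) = 14.95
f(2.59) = 123.57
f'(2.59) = 186.56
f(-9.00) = 11649.17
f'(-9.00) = -5460.90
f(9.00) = 15639.77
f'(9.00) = 6785.58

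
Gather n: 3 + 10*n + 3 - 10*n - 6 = 0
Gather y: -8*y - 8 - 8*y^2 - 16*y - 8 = -8*y^2 - 24*y - 16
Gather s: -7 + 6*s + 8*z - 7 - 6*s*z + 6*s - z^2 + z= s*(12 - 6*z) - z^2 + 9*z - 14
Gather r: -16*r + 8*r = -8*r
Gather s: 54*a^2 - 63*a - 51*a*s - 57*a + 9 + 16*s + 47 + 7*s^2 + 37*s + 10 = 54*a^2 - 120*a + 7*s^2 + s*(53 - 51*a) + 66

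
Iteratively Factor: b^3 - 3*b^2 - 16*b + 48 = (b - 4)*(b^2 + b - 12) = (b - 4)*(b - 3)*(b + 4)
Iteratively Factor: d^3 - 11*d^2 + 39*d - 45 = (d - 3)*(d^2 - 8*d + 15) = (d - 5)*(d - 3)*(d - 3)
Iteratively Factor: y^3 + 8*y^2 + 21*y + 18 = (y + 2)*(y^2 + 6*y + 9) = (y + 2)*(y + 3)*(y + 3)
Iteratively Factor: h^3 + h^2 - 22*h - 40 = (h + 4)*(h^2 - 3*h - 10) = (h - 5)*(h + 4)*(h + 2)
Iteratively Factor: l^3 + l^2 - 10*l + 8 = (l + 4)*(l^2 - 3*l + 2) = (l - 2)*(l + 4)*(l - 1)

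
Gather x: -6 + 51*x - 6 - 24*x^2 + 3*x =-24*x^2 + 54*x - 12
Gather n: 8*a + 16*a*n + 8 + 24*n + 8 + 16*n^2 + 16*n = 8*a + 16*n^2 + n*(16*a + 40) + 16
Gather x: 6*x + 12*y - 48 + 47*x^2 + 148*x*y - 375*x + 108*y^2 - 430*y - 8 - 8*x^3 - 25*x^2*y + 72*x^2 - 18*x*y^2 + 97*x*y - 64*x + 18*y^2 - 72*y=-8*x^3 + x^2*(119 - 25*y) + x*(-18*y^2 + 245*y - 433) + 126*y^2 - 490*y - 56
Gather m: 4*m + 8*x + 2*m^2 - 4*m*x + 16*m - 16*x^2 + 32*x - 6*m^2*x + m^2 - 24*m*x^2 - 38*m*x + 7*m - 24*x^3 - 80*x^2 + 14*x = m^2*(3 - 6*x) + m*(-24*x^2 - 42*x + 27) - 24*x^3 - 96*x^2 + 54*x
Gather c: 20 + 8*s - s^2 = -s^2 + 8*s + 20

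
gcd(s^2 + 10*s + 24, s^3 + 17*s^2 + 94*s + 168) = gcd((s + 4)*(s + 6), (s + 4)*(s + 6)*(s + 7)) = s^2 + 10*s + 24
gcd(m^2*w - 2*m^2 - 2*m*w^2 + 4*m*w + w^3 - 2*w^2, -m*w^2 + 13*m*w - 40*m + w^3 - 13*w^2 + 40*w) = -m + w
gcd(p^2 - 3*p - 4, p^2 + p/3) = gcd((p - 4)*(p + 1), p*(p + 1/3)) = 1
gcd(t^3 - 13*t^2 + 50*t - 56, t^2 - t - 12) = t - 4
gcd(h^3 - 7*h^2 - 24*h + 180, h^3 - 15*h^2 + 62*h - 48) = h - 6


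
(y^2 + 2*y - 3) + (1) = y^2 + 2*y - 2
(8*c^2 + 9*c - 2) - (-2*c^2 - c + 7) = 10*c^2 + 10*c - 9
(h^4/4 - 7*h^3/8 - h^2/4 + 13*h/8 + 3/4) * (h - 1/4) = h^5/4 - 15*h^4/16 - h^3/32 + 27*h^2/16 + 11*h/32 - 3/16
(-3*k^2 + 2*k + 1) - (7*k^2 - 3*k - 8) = -10*k^2 + 5*k + 9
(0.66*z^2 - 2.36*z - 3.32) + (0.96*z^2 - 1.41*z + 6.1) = 1.62*z^2 - 3.77*z + 2.78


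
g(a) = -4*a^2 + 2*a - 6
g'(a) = 2 - 8*a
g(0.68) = -6.49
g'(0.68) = -3.44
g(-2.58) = -37.79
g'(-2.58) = 22.64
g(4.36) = -73.32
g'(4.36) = -32.88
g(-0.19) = -6.52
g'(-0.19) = 3.52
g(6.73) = -173.71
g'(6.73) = -51.84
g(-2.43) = -34.48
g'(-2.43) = 21.44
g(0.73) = -6.67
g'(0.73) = -3.84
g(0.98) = -7.88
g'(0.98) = -5.84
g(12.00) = -558.00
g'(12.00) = -94.00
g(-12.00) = -606.00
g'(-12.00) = 98.00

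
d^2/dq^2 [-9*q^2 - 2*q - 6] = -18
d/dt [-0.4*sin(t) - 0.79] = -0.4*cos(t)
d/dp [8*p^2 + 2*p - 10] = 16*p + 2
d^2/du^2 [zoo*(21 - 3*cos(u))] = zoo*cos(u)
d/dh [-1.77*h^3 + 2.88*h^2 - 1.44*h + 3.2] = -5.31*h^2 + 5.76*h - 1.44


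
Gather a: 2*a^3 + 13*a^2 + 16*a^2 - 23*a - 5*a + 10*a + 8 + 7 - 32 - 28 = 2*a^3 + 29*a^2 - 18*a - 45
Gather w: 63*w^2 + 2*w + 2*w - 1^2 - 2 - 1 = 63*w^2 + 4*w - 4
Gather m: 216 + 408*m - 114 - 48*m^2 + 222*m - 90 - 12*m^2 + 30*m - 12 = -60*m^2 + 660*m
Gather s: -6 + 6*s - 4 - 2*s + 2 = 4*s - 8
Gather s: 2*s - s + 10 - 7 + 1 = s + 4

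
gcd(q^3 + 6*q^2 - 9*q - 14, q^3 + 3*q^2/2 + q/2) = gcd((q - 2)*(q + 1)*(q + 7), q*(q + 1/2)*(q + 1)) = q + 1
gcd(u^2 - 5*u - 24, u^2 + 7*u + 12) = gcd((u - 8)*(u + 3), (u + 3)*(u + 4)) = u + 3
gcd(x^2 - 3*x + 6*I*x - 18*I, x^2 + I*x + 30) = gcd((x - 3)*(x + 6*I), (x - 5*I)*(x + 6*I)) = x + 6*I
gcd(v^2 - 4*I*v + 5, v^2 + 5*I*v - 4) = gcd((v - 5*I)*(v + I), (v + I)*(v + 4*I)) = v + I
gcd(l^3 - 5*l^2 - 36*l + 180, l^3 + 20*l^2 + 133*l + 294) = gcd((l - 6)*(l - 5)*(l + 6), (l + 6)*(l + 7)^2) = l + 6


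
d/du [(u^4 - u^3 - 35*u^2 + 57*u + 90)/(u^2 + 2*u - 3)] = (2*u^5 + 5*u^4 - 16*u^3 - 118*u^2 + 30*u - 351)/(u^4 + 4*u^3 - 2*u^2 - 12*u + 9)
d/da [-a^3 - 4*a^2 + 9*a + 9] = -3*a^2 - 8*a + 9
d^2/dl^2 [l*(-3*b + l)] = 2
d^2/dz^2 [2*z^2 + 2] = 4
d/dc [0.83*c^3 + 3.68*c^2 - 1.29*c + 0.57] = 2.49*c^2 + 7.36*c - 1.29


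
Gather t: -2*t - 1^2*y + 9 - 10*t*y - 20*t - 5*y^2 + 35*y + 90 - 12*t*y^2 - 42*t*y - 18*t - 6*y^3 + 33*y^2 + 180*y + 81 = t*(-12*y^2 - 52*y - 40) - 6*y^3 + 28*y^2 + 214*y + 180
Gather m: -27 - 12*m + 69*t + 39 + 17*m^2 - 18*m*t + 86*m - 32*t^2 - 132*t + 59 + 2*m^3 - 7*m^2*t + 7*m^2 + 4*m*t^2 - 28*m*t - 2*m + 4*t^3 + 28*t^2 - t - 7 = 2*m^3 + m^2*(24 - 7*t) + m*(4*t^2 - 46*t + 72) + 4*t^3 - 4*t^2 - 64*t + 64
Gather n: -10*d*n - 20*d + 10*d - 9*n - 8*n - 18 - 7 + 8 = -10*d + n*(-10*d - 17) - 17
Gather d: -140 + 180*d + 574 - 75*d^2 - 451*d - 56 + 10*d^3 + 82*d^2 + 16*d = 10*d^3 + 7*d^2 - 255*d + 378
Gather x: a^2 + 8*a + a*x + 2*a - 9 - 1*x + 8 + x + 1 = a^2 + a*x + 10*a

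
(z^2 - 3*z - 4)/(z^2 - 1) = (z - 4)/(z - 1)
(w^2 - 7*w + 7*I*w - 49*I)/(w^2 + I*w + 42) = (w - 7)/(w - 6*I)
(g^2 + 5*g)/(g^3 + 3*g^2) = (g + 5)/(g*(g + 3))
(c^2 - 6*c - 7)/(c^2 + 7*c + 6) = (c - 7)/(c + 6)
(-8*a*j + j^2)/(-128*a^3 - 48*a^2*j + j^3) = j/(16*a^2 + 8*a*j + j^2)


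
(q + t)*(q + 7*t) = q^2 + 8*q*t + 7*t^2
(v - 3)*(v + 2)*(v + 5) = v^3 + 4*v^2 - 11*v - 30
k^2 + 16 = (k - 4*I)*(k + 4*I)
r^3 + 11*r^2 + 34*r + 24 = (r + 1)*(r + 4)*(r + 6)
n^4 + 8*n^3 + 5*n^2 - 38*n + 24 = (n - 1)^2*(n + 4)*(n + 6)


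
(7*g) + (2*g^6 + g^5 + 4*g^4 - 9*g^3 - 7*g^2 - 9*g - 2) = 2*g^6 + g^5 + 4*g^4 - 9*g^3 - 7*g^2 - 2*g - 2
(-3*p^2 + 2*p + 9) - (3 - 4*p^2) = p^2 + 2*p + 6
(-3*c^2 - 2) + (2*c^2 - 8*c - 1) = -c^2 - 8*c - 3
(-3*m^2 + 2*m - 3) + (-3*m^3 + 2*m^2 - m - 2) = -3*m^3 - m^2 + m - 5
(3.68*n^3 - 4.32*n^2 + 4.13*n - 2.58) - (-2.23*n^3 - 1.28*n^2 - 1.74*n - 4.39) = 5.91*n^3 - 3.04*n^2 + 5.87*n + 1.81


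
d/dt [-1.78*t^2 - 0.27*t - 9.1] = -3.56*t - 0.27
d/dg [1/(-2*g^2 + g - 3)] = (4*g - 1)/(2*g^2 - g + 3)^2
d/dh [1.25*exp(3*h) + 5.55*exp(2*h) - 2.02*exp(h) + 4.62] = (3.75*exp(2*h) + 11.1*exp(h) - 2.02)*exp(h)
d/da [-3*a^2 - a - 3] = -6*a - 1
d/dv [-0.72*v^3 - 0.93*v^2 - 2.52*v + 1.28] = -2.16*v^2 - 1.86*v - 2.52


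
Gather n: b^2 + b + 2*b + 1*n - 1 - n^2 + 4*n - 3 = b^2 + 3*b - n^2 + 5*n - 4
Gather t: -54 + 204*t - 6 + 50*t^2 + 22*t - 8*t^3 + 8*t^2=-8*t^3 + 58*t^2 + 226*t - 60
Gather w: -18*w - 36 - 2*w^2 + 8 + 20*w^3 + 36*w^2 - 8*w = 20*w^3 + 34*w^2 - 26*w - 28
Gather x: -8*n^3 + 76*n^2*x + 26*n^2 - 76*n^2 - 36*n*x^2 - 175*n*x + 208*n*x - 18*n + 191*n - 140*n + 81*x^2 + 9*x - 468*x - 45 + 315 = -8*n^3 - 50*n^2 + 33*n + x^2*(81 - 36*n) + x*(76*n^2 + 33*n - 459) + 270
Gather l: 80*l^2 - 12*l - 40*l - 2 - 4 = 80*l^2 - 52*l - 6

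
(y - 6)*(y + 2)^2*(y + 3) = y^4 + y^3 - 26*y^2 - 84*y - 72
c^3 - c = c*(c - 1)*(c + 1)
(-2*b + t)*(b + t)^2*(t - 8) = -2*b^3*t + 16*b^3 - 3*b^2*t^2 + 24*b^2*t + t^4 - 8*t^3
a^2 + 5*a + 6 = (a + 2)*(a + 3)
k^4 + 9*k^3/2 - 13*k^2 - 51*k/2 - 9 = (k - 3)*(k + 1/2)*(k + 1)*(k + 6)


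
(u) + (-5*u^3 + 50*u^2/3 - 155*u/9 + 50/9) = -5*u^3 + 50*u^2/3 - 146*u/9 + 50/9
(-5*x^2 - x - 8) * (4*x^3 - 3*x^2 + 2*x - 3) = -20*x^5 + 11*x^4 - 39*x^3 + 37*x^2 - 13*x + 24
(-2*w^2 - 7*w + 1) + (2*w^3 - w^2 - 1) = 2*w^3 - 3*w^2 - 7*w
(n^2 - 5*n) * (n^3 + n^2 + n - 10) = n^5 - 4*n^4 - 4*n^3 - 15*n^2 + 50*n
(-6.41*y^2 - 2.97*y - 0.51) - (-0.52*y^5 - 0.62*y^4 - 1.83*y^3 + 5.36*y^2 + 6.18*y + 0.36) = 0.52*y^5 + 0.62*y^4 + 1.83*y^3 - 11.77*y^2 - 9.15*y - 0.87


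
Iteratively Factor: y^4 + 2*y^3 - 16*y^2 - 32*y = (y)*(y^3 + 2*y^2 - 16*y - 32) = y*(y + 2)*(y^2 - 16) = y*(y - 4)*(y + 2)*(y + 4)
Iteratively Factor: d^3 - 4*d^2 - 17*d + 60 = (d - 3)*(d^2 - d - 20) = (d - 5)*(d - 3)*(d + 4)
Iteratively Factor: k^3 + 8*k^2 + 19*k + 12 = (k + 4)*(k^2 + 4*k + 3) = (k + 3)*(k + 4)*(k + 1)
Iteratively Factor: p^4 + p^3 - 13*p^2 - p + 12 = (p + 1)*(p^3 - 13*p + 12) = (p + 1)*(p + 4)*(p^2 - 4*p + 3) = (p - 1)*(p + 1)*(p + 4)*(p - 3)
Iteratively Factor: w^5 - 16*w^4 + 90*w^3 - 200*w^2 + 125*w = (w - 5)*(w^4 - 11*w^3 + 35*w^2 - 25*w) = (w - 5)^2*(w^3 - 6*w^2 + 5*w) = (w - 5)^2*(w - 1)*(w^2 - 5*w) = (w - 5)^3*(w - 1)*(w)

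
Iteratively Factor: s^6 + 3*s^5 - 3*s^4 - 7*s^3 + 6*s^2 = (s + 2)*(s^5 + s^4 - 5*s^3 + 3*s^2) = s*(s + 2)*(s^4 + s^3 - 5*s^2 + 3*s) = s*(s + 2)*(s + 3)*(s^3 - 2*s^2 + s) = s*(s - 1)*(s + 2)*(s + 3)*(s^2 - s) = s^2*(s - 1)*(s + 2)*(s + 3)*(s - 1)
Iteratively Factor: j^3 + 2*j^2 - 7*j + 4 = (j - 1)*(j^2 + 3*j - 4) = (j - 1)*(j + 4)*(j - 1)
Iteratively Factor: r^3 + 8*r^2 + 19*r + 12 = (r + 3)*(r^2 + 5*r + 4) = (r + 1)*(r + 3)*(r + 4)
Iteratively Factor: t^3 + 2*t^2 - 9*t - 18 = (t - 3)*(t^2 + 5*t + 6) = (t - 3)*(t + 3)*(t + 2)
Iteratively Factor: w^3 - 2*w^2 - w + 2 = (w + 1)*(w^2 - 3*w + 2) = (w - 2)*(w + 1)*(w - 1)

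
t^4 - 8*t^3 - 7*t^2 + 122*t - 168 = (t - 7)*(t - 3)*(t - 2)*(t + 4)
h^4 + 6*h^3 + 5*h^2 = h^2*(h + 1)*(h + 5)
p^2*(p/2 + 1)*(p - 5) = p^4/2 - 3*p^3/2 - 5*p^2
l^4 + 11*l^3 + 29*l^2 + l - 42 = (l - 1)*(l + 2)*(l + 3)*(l + 7)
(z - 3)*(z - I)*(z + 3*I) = z^3 - 3*z^2 + 2*I*z^2 + 3*z - 6*I*z - 9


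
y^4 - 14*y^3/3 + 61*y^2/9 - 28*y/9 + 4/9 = (y - 2)^2*(y - 1/3)^2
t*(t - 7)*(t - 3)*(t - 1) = t^4 - 11*t^3 + 31*t^2 - 21*t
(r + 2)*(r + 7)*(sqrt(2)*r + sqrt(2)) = sqrt(2)*r^3 + 10*sqrt(2)*r^2 + 23*sqrt(2)*r + 14*sqrt(2)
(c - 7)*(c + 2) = c^2 - 5*c - 14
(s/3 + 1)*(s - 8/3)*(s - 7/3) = s^3/3 - 2*s^2/3 - 79*s/27 + 56/9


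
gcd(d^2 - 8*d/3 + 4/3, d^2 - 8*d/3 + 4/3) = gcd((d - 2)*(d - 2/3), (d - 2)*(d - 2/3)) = d^2 - 8*d/3 + 4/3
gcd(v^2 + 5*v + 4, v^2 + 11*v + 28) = v + 4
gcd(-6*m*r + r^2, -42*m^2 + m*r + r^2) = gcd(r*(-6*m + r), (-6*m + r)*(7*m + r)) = -6*m + r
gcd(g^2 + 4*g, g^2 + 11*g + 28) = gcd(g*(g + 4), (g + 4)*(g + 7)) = g + 4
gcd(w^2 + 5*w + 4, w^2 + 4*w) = w + 4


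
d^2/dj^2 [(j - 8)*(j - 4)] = 2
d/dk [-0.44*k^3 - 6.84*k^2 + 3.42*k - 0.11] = -1.32*k^2 - 13.68*k + 3.42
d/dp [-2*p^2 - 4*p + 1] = -4*p - 4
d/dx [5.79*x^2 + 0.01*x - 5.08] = 11.58*x + 0.01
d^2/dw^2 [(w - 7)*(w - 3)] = 2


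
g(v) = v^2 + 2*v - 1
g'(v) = 2*v + 2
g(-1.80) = -1.36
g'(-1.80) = -1.60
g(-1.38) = -1.86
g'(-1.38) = -0.76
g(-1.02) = -2.00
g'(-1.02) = -0.04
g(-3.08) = 2.33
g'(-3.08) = -4.16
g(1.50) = 4.25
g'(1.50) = 5.00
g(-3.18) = 2.75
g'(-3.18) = -4.36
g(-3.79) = 5.78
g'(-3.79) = -5.58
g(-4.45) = 9.90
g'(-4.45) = -6.90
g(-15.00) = 194.00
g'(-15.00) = -28.00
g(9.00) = 98.00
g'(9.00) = 20.00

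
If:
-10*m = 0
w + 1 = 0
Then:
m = 0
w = -1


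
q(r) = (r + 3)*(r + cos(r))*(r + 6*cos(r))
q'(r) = (1 - 6*sin(r))*(r + 3)*(r + cos(r)) + (1 - sin(r))*(r + 3)*(r + 6*cos(r)) + (r + cos(r))*(r + 6*cos(r))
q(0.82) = 28.20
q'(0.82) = -7.01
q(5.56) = 543.25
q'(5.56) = 475.01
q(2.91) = -33.53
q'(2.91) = -23.33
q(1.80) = 3.30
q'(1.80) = -35.82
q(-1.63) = 4.59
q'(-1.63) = -18.26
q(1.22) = 21.66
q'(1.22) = -24.61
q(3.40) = -37.39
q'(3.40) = 14.32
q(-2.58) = 11.02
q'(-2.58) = 15.27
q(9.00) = 342.96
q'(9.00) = -89.45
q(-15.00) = -3698.76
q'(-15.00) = 1622.54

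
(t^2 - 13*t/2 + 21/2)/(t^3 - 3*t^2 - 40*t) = (-2*t^2 + 13*t - 21)/(2*t*(-t^2 + 3*t + 40))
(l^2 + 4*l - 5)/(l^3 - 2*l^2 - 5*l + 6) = (l + 5)/(l^2 - l - 6)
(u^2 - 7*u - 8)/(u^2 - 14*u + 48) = (u + 1)/(u - 6)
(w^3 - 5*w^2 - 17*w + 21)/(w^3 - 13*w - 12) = (w^2 - 8*w + 7)/(w^2 - 3*w - 4)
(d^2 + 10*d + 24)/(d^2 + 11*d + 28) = (d + 6)/(d + 7)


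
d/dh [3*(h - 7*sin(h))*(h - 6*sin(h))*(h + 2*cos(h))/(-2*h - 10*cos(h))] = 3*(-(h - 7*sin(h))*(h - 6*sin(h))*(h + 2*cos(h))*(5*sin(h) - 1) + (h + 5*cos(h))*((h - 7*sin(h))*(h - 6*sin(h))*(2*sin(h) - 1) + (h - 7*sin(h))*(h + 2*cos(h))*(6*cos(h) - 1) + (h - 6*sin(h))*(h + 2*cos(h))*(7*cos(h) - 1)))/(2*(h + 5*cos(h))^2)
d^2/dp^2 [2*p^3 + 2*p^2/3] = 12*p + 4/3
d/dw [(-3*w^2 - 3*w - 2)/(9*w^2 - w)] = 2*(15*w^2 + 18*w - 1)/(w^2*(81*w^2 - 18*w + 1))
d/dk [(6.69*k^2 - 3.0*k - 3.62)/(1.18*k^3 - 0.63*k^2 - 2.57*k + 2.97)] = (-7.8942*k^4 + 7.08*k^3 - 6.2685*k^2 + 35.1774*k - 18.2134)/(1.3924*k^6 - 1.4868*k^5 - 5.6683*k^4 + 10.2474*k^3 + 2.8627*k^2 - 15.2658*k + 8.8209)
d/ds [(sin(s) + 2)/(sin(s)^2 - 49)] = (-4*sin(s) + cos(s)^2 - 50)*cos(s)/(sin(s)^2 - 49)^2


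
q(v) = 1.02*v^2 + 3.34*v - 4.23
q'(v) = 2.04*v + 3.34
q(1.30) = 1.84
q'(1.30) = 5.99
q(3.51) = 20.06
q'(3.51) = 10.50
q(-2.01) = -6.82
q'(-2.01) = -0.76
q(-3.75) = -2.41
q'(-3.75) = -4.31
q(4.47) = 31.08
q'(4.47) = 12.46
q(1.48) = 2.95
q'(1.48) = 6.36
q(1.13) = 0.85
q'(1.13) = 5.65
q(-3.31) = -4.11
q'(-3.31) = -3.41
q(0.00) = -4.23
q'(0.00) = 3.34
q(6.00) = 52.53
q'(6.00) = 15.58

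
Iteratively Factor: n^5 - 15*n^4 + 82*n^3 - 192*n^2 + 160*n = (n - 4)*(n^4 - 11*n^3 + 38*n^2 - 40*n) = n*(n - 4)*(n^3 - 11*n^2 + 38*n - 40) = n*(n - 4)*(n - 2)*(n^2 - 9*n + 20) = n*(n - 4)^2*(n - 2)*(n - 5)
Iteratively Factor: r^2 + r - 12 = (r - 3)*(r + 4)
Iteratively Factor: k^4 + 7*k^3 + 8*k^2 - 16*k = (k - 1)*(k^3 + 8*k^2 + 16*k) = (k - 1)*(k + 4)*(k^2 + 4*k) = (k - 1)*(k + 4)^2*(k)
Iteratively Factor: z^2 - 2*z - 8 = (z + 2)*(z - 4)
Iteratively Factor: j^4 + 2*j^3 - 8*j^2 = (j + 4)*(j^3 - 2*j^2) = j*(j + 4)*(j^2 - 2*j) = j*(j - 2)*(j + 4)*(j)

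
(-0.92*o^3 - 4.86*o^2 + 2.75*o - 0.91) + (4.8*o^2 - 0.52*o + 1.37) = -0.92*o^3 - 0.0600000000000005*o^2 + 2.23*o + 0.46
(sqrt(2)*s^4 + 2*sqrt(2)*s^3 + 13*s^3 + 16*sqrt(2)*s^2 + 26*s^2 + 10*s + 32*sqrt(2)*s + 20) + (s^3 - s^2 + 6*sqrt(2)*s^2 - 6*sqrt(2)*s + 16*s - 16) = sqrt(2)*s^4 + 2*sqrt(2)*s^3 + 14*s^3 + 25*s^2 + 22*sqrt(2)*s^2 + 26*s + 26*sqrt(2)*s + 4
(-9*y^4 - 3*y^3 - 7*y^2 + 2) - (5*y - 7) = -9*y^4 - 3*y^3 - 7*y^2 - 5*y + 9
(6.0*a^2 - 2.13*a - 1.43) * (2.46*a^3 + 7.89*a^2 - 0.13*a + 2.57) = 14.76*a^5 + 42.1002*a^4 - 21.1035*a^3 + 4.4142*a^2 - 5.2882*a - 3.6751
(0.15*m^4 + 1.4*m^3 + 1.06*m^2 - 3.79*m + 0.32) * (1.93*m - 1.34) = 0.2895*m^5 + 2.501*m^4 + 0.1698*m^3 - 8.7351*m^2 + 5.6962*m - 0.4288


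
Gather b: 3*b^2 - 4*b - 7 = 3*b^2 - 4*b - 7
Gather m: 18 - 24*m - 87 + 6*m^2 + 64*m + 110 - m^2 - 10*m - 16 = 5*m^2 + 30*m + 25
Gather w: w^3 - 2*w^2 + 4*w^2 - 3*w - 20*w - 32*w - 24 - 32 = w^3 + 2*w^2 - 55*w - 56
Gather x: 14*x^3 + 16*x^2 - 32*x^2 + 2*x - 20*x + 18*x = 14*x^3 - 16*x^2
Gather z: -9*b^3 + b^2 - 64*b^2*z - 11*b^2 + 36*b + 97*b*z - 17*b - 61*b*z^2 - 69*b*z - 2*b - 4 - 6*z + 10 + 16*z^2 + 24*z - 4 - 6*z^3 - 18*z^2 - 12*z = -9*b^3 - 10*b^2 + 17*b - 6*z^3 + z^2*(-61*b - 2) + z*(-64*b^2 + 28*b + 6) + 2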